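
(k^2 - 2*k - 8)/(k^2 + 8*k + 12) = (k - 4)/(k + 6)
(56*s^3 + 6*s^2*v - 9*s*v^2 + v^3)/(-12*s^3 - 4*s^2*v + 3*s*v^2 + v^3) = (-28*s^2 + 11*s*v - v^2)/(6*s^2 - s*v - v^2)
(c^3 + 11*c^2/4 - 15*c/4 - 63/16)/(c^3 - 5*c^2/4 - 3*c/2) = (c^2 + 2*c - 21/4)/(c*(c - 2))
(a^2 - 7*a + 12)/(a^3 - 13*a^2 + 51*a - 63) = (a - 4)/(a^2 - 10*a + 21)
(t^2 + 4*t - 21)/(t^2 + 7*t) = (t - 3)/t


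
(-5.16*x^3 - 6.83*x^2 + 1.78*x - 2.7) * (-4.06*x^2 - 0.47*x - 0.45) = 20.9496*x^5 + 30.155*x^4 - 1.6947*x^3 + 13.1989*x^2 + 0.468*x + 1.215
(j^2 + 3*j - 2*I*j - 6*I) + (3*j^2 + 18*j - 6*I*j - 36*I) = 4*j^2 + 21*j - 8*I*j - 42*I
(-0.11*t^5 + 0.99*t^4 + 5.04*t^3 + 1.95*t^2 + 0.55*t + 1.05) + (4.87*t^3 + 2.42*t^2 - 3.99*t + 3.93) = -0.11*t^5 + 0.99*t^4 + 9.91*t^3 + 4.37*t^2 - 3.44*t + 4.98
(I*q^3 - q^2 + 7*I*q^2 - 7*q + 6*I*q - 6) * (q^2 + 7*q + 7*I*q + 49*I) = I*q^5 - 8*q^4 + 14*I*q^4 - 112*q^3 + 48*I*q^3 - 440*q^2 - 56*I*q^2 - 336*q - 385*I*q - 294*I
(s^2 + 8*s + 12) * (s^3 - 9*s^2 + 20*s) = s^5 - s^4 - 40*s^3 + 52*s^2 + 240*s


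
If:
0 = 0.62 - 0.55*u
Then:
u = 1.13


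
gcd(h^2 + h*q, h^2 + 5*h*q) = h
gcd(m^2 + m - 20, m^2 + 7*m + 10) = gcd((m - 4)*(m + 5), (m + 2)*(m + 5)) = m + 5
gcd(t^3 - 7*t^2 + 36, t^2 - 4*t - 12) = t^2 - 4*t - 12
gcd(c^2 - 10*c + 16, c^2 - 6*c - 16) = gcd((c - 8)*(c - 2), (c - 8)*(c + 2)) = c - 8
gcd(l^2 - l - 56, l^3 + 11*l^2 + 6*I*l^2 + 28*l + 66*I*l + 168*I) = l + 7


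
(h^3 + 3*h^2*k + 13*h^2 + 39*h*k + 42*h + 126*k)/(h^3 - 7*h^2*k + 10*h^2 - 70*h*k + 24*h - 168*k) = (h^2 + 3*h*k + 7*h + 21*k)/(h^2 - 7*h*k + 4*h - 28*k)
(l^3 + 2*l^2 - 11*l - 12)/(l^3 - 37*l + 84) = (l^2 + 5*l + 4)/(l^2 + 3*l - 28)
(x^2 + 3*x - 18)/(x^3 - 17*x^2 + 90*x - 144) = (x + 6)/(x^2 - 14*x + 48)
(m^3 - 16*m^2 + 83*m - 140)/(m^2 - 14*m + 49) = (m^2 - 9*m + 20)/(m - 7)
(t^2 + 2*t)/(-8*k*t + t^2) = (t + 2)/(-8*k + t)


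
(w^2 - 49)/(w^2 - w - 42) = (w + 7)/(w + 6)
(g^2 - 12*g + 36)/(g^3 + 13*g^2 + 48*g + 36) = (g^2 - 12*g + 36)/(g^3 + 13*g^2 + 48*g + 36)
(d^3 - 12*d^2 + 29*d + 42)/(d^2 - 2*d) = (d^3 - 12*d^2 + 29*d + 42)/(d*(d - 2))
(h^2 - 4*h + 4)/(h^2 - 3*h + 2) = (h - 2)/(h - 1)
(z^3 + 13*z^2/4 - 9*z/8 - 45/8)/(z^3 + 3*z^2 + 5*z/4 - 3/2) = (4*z^2 + 7*z - 15)/(2*(2*z^2 + 3*z - 2))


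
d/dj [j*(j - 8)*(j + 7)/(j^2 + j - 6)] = (j^4 + 2*j^3 + 37*j^2 + 12*j + 336)/(j^4 + 2*j^3 - 11*j^2 - 12*j + 36)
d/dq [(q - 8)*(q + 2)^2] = (q + 2)*(3*q - 14)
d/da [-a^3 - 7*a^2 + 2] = a*(-3*a - 14)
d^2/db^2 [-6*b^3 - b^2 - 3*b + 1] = -36*b - 2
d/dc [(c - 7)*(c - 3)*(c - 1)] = 3*c^2 - 22*c + 31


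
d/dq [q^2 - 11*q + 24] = 2*q - 11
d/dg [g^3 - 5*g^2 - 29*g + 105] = 3*g^2 - 10*g - 29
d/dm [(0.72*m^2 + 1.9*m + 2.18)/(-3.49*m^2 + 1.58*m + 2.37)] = (7.7686*m^2 + 18.6292*m + 1.0586)/(12.1801*m^4 - 11.0284*m^3 - 14.0462*m^2 + 7.4892*m + 5.6169)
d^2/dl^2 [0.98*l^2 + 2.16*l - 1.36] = 1.96000000000000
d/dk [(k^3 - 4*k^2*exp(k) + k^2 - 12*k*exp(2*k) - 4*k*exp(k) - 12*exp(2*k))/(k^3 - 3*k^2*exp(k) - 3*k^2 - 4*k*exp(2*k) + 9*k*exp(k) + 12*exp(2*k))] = ((-k^3 + 4*k^2*exp(k) - k^2 + 12*k*exp(2*k) + 4*k*exp(k) + 12*exp(2*k))*(-3*k^2*exp(k) + 3*k^2 - 8*k*exp(2*k) + 3*k*exp(k) - 6*k + 20*exp(2*k) + 9*exp(k)) + (k^3 - 3*k^2*exp(k) - 3*k^2 - 4*k*exp(2*k) + 9*k*exp(k) + 12*exp(2*k))*(-4*k^2*exp(k) + 3*k^2 - 24*k*exp(2*k) - 12*k*exp(k) + 2*k - 36*exp(2*k) - 4*exp(k)))/(k^3 - 3*k^2*exp(k) - 3*k^2 - 4*k*exp(2*k) + 9*k*exp(k) + 12*exp(2*k))^2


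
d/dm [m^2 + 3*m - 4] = 2*m + 3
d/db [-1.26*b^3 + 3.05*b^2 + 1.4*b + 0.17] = -3.78*b^2 + 6.1*b + 1.4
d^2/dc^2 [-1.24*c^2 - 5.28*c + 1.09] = -2.48000000000000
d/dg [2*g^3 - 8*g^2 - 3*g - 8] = 6*g^2 - 16*g - 3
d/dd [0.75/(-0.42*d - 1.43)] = 0.315/(0.42*d + 1.43)^2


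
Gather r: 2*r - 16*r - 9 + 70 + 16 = 77 - 14*r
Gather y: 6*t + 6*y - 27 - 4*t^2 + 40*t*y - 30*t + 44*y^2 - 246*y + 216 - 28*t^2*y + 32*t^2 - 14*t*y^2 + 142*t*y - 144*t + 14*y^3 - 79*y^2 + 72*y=28*t^2 - 168*t + 14*y^3 + y^2*(-14*t - 35) + y*(-28*t^2 + 182*t - 168) + 189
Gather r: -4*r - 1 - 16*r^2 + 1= -16*r^2 - 4*r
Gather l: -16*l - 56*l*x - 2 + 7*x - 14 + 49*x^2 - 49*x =l*(-56*x - 16) + 49*x^2 - 42*x - 16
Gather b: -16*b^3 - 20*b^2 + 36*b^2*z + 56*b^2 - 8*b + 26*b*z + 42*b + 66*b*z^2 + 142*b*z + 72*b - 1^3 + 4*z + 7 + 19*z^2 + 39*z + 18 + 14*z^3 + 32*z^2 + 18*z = -16*b^3 + b^2*(36*z + 36) + b*(66*z^2 + 168*z + 106) + 14*z^3 + 51*z^2 + 61*z + 24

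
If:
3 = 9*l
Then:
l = 1/3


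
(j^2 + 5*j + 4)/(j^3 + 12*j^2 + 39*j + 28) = 1/(j + 7)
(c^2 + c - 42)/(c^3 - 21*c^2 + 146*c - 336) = (c + 7)/(c^2 - 15*c + 56)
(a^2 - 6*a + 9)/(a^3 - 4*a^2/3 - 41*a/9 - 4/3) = 9*(a - 3)/(9*a^2 + 15*a + 4)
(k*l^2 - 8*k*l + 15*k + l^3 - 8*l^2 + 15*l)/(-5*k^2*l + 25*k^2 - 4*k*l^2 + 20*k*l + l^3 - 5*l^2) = (3 - l)/(5*k - l)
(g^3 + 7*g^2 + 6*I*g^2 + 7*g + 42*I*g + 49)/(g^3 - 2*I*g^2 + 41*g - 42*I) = (g^2 + 7*g*(1 + I) + 49*I)/(g^2 - I*g + 42)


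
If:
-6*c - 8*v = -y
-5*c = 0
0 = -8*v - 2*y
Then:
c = 0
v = 0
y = 0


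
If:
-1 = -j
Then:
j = 1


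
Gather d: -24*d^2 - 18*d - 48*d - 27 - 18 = -24*d^2 - 66*d - 45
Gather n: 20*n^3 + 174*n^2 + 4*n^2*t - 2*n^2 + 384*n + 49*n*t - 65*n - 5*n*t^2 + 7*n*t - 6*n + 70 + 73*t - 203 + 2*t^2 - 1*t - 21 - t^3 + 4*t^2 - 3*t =20*n^3 + n^2*(4*t + 172) + n*(-5*t^2 + 56*t + 313) - t^3 + 6*t^2 + 69*t - 154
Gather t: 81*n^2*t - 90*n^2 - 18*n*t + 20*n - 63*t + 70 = -90*n^2 + 20*n + t*(81*n^2 - 18*n - 63) + 70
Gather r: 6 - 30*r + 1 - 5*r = 7 - 35*r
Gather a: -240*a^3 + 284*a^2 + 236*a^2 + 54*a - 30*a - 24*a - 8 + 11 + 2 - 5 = -240*a^3 + 520*a^2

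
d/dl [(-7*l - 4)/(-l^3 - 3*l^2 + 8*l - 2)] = (-14*l^3 - 33*l^2 - 24*l + 46)/(l^6 + 6*l^5 - 7*l^4 - 44*l^3 + 76*l^2 - 32*l + 4)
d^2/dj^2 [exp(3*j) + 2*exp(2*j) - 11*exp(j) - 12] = (9*exp(2*j) + 8*exp(j) - 11)*exp(j)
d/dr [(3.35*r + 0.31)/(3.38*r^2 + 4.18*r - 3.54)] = (11.323*r^2 + 14.003*r - (3.35*r + 0.31)*(6.76*r + 4.18) - 11.859)/(3.38*r^2 + 4.18*r - 3.54)^2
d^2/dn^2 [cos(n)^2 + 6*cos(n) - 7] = -6*cos(n) - 2*cos(2*n)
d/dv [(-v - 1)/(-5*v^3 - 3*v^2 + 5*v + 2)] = (5*v^3 + 3*v^2 - 5*v - (v + 1)*(15*v^2 + 6*v - 5) - 2)/(5*v^3 + 3*v^2 - 5*v - 2)^2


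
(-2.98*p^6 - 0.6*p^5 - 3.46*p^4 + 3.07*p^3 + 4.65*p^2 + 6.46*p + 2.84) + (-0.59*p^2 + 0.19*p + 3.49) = -2.98*p^6 - 0.6*p^5 - 3.46*p^4 + 3.07*p^3 + 4.06*p^2 + 6.65*p + 6.33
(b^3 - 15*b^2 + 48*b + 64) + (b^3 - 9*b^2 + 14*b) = 2*b^3 - 24*b^2 + 62*b + 64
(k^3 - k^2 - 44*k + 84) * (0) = 0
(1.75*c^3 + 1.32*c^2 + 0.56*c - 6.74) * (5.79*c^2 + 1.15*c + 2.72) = 10.1325*c^5 + 9.6553*c^4 + 9.5204*c^3 - 34.7902*c^2 - 6.2278*c - 18.3328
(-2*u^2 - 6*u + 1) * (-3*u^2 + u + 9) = 6*u^4 + 16*u^3 - 27*u^2 - 53*u + 9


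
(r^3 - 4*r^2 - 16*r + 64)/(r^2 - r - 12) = (r^2 - 16)/(r + 3)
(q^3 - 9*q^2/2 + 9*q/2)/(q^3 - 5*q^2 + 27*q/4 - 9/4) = 2*q/(2*q - 1)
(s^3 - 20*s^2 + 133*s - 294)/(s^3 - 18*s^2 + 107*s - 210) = (s - 7)/(s - 5)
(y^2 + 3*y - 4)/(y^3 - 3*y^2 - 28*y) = (y - 1)/(y*(y - 7))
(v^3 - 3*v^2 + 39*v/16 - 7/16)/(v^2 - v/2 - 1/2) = (16*v^2 - 32*v + 7)/(8*(2*v + 1))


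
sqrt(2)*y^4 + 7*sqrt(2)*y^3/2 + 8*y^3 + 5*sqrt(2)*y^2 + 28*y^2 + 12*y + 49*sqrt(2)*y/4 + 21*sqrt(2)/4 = (y + 1/2)*(y + 3)*(y + 7*sqrt(2)/2)*(sqrt(2)*y + 1)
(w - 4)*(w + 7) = w^2 + 3*w - 28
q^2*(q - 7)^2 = q^4 - 14*q^3 + 49*q^2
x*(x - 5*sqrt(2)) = x^2 - 5*sqrt(2)*x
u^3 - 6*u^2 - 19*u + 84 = (u - 7)*(u - 3)*(u + 4)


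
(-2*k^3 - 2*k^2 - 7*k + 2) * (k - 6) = -2*k^4 + 10*k^3 + 5*k^2 + 44*k - 12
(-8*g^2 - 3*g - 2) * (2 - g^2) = 8*g^4 + 3*g^3 - 14*g^2 - 6*g - 4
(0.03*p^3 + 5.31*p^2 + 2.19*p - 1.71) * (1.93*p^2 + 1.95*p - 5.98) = 0.0579*p^5 + 10.3068*p^4 + 14.4018*p^3 - 30.7836*p^2 - 16.4307*p + 10.2258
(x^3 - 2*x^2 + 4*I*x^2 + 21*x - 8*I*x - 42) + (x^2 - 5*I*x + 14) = x^3 - x^2 + 4*I*x^2 + 21*x - 13*I*x - 28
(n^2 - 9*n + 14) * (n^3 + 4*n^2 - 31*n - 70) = n^5 - 5*n^4 - 53*n^3 + 265*n^2 + 196*n - 980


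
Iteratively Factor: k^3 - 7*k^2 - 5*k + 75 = (k - 5)*(k^2 - 2*k - 15) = (k - 5)*(k + 3)*(k - 5)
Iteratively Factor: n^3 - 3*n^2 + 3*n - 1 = (n - 1)*(n^2 - 2*n + 1) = (n - 1)^2*(n - 1)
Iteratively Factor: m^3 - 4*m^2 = (m - 4)*(m^2) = m*(m - 4)*(m)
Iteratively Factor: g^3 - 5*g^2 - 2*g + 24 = (g - 3)*(g^2 - 2*g - 8) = (g - 4)*(g - 3)*(g + 2)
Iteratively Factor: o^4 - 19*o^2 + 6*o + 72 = (o - 3)*(o^3 + 3*o^2 - 10*o - 24) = (o - 3)*(o + 2)*(o^2 + o - 12) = (o - 3)*(o + 2)*(o + 4)*(o - 3)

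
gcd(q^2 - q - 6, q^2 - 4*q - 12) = q + 2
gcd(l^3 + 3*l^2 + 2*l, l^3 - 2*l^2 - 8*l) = l^2 + 2*l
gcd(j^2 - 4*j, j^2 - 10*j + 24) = j - 4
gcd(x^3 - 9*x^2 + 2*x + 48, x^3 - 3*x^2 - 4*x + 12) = x^2 - x - 6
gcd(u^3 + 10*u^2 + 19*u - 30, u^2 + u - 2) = u - 1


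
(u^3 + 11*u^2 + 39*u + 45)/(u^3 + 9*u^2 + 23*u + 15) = (u + 3)/(u + 1)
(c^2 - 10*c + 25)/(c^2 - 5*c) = (c - 5)/c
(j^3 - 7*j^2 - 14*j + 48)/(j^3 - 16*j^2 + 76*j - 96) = (j + 3)/(j - 6)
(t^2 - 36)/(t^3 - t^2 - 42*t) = (t - 6)/(t*(t - 7))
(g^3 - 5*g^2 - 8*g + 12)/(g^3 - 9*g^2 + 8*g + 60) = (g - 1)/(g - 5)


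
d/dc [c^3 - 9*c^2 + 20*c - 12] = 3*c^2 - 18*c + 20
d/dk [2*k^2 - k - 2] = 4*k - 1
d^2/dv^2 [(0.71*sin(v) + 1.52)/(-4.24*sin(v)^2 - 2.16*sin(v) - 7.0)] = (12.764096*sin(v)^5 + 102.801344*sin(v)^4 - 110.202688*sin(v)^3 - 348.0536*sin(v)^2 + 54.719792*sin(v) + 97.514176)/(4.24*sin(v)^2 + 2.16*sin(v) + 7.0)^3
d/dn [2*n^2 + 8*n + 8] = 4*n + 8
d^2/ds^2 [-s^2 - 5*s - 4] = -2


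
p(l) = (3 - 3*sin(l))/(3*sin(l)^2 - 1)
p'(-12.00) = -184.83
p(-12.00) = -10.20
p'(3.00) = -0.72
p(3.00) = -2.74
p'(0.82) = -10.01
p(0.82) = 1.34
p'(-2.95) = -8.35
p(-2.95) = -4.01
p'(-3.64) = 31.51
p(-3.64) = -4.98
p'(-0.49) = 105.53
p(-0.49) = -13.15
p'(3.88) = -109.99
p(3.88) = 13.97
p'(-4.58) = 0.21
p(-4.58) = 0.01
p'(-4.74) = -0.04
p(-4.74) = 0.00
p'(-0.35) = 22.94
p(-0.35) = -6.22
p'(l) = -6*(3 - 3*sin(l))*sin(l)*cos(l)/(3*sin(l)^2 - 1)^2 - 3*cos(l)/(3*sin(l)^2 - 1)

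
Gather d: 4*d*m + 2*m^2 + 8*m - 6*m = 4*d*m + 2*m^2 + 2*m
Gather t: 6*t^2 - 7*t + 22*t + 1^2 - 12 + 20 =6*t^2 + 15*t + 9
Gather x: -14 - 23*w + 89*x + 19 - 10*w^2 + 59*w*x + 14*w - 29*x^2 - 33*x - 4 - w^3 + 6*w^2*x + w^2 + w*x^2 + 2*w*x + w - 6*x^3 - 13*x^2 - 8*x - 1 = -w^3 - 9*w^2 - 8*w - 6*x^3 + x^2*(w - 42) + x*(6*w^2 + 61*w + 48)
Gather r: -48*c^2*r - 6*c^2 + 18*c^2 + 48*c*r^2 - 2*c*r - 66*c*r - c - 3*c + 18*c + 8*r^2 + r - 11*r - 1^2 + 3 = 12*c^2 + 14*c + r^2*(48*c + 8) + r*(-48*c^2 - 68*c - 10) + 2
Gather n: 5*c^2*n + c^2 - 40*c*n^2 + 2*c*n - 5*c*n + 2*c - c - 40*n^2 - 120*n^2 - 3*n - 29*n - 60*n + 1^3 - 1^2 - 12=c^2 + c + n^2*(-40*c - 160) + n*(5*c^2 - 3*c - 92) - 12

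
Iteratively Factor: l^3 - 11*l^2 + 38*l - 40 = (l - 2)*(l^2 - 9*l + 20) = (l - 5)*(l - 2)*(l - 4)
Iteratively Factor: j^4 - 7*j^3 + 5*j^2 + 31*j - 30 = (j + 2)*(j^3 - 9*j^2 + 23*j - 15) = (j - 5)*(j + 2)*(j^2 - 4*j + 3) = (j - 5)*(j - 1)*(j + 2)*(j - 3)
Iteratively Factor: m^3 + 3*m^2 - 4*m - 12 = (m + 3)*(m^2 - 4) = (m - 2)*(m + 3)*(m + 2)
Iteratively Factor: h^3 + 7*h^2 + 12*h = (h + 4)*(h^2 + 3*h) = h*(h + 4)*(h + 3)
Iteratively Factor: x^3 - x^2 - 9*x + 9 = (x + 3)*(x^2 - 4*x + 3) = (x - 3)*(x + 3)*(x - 1)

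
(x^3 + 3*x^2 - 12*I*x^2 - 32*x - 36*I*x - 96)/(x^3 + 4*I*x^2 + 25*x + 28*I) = (x^2 + x*(3 - 8*I) - 24*I)/(x^2 + 8*I*x - 7)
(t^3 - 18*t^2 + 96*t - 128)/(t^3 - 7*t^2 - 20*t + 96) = (t^2 - 10*t + 16)/(t^2 + t - 12)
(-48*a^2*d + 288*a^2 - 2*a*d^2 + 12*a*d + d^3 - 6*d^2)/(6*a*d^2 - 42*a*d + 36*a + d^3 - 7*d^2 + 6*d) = (-8*a + d)/(d - 1)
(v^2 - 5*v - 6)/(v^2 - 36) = (v + 1)/(v + 6)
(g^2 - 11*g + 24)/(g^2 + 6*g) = (g^2 - 11*g + 24)/(g*(g + 6))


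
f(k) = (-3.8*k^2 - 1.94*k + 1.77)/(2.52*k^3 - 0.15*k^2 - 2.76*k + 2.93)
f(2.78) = -0.68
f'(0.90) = -2.04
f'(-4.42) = 0.07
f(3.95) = -0.45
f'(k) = (-7.6*k - 1.94)/(2.52*k^3 - 0.15*k^2 - 2.76*k + 2.93) + (-7.56*k^2 + 0.3*k + 2.76)*(-3.8*k^2 - 1.94*k + 1.77)/(2.52*k^3 - 0.15*k^2 - 2.76*k + 2.93)^2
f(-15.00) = 0.10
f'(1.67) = 0.80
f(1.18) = -1.61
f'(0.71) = -3.69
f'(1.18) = 0.29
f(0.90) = -1.41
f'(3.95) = 0.13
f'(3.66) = 0.16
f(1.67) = -1.25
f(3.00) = -0.62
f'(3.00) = 0.25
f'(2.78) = 0.30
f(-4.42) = 0.31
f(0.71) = -0.85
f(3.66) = -0.49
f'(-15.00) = 0.01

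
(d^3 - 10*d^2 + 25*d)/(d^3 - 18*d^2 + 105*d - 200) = d/(d - 8)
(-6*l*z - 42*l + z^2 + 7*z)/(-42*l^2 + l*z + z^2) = (z + 7)/(7*l + z)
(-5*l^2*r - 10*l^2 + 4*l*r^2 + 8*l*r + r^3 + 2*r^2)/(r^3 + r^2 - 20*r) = (-5*l^2*r - 10*l^2 + 4*l*r^2 + 8*l*r + r^3 + 2*r^2)/(r*(r^2 + r - 20))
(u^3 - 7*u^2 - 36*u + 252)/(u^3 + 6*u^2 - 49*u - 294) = (u - 6)/(u + 7)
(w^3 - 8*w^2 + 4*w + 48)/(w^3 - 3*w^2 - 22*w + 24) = (w^2 - 2*w - 8)/(w^2 + 3*w - 4)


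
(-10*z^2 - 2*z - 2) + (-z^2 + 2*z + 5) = 3 - 11*z^2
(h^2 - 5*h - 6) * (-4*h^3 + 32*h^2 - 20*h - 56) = -4*h^5 + 52*h^4 - 156*h^3 - 148*h^2 + 400*h + 336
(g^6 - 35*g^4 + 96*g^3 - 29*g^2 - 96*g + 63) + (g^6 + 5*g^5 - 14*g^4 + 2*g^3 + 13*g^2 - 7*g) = 2*g^6 + 5*g^5 - 49*g^4 + 98*g^3 - 16*g^2 - 103*g + 63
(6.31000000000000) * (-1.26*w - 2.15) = -7.9506*w - 13.5665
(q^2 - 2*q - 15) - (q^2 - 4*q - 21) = 2*q + 6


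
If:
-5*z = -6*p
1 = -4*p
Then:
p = -1/4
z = -3/10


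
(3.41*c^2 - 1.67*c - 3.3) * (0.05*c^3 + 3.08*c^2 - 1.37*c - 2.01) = 0.1705*c^5 + 10.4193*c^4 - 9.9803*c^3 - 14.7302*c^2 + 7.8777*c + 6.633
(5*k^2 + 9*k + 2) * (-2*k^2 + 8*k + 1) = -10*k^4 + 22*k^3 + 73*k^2 + 25*k + 2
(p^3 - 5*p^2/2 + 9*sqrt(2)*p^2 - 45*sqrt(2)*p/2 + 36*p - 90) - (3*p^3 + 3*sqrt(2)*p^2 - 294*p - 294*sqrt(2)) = -2*p^3 - 5*p^2/2 + 6*sqrt(2)*p^2 - 45*sqrt(2)*p/2 + 330*p - 90 + 294*sqrt(2)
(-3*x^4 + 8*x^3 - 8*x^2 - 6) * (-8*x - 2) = 24*x^5 - 58*x^4 + 48*x^3 + 16*x^2 + 48*x + 12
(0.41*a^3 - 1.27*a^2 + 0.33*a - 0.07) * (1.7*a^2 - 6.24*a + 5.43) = 0.697*a^5 - 4.7174*a^4 + 10.7121*a^3 - 9.0743*a^2 + 2.2287*a - 0.3801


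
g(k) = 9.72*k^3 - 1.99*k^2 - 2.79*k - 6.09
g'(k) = 29.16*k^2 - 3.98*k - 2.79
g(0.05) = -6.23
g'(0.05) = -2.92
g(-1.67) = -52.25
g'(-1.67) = 85.18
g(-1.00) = -15.01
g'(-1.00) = 30.35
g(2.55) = 135.03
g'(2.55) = 176.67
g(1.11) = 1.65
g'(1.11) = 28.72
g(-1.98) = -83.82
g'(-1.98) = 119.41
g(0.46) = -6.85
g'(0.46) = 1.55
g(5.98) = 1984.66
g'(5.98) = 1016.18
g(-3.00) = -278.07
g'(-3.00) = 271.59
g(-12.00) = -17055.33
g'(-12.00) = 4244.01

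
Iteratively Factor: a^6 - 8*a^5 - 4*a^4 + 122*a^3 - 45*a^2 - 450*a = (a - 5)*(a^5 - 3*a^4 - 19*a^3 + 27*a^2 + 90*a) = (a - 5)*(a + 3)*(a^4 - 6*a^3 - a^2 + 30*a) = (a - 5)*(a + 2)*(a + 3)*(a^3 - 8*a^2 + 15*a) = (a - 5)^2*(a + 2)*(a + 3)*(a^2 - 3*a) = (a - 5)^2*(a - 3)*(a + 2)*(a + 3)*(a)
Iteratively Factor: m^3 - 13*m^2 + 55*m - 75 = (m - 3)*(m^2 - 10*m + 25) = (m - 5)*(m - 3)*(m - 5)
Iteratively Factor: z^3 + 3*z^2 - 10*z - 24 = (z + 4)*(z^2 - z - 6) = (z - 3)*(z + 4)*(z + 2)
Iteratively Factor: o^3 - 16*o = (o)*(o^2 - 16) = o*(o + 4)*(o - 4)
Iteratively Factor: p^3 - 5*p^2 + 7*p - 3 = (p - 1)*(p^2 - 4*p + 3) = (p - 1)^2*(p - 3)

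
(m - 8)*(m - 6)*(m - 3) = m^3 - 17*m^2 + 90*m - 144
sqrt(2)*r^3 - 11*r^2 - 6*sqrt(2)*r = r*(r - 6*sqrt(2))*(sqrt(2)*r + 1)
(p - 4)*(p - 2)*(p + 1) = p^3 - 5*p^2 + 2*p + 8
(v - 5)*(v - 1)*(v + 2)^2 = v^4 - 2*v^3 - 15*v^2 - 4*v + 20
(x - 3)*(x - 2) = x^2 - 5*x + 6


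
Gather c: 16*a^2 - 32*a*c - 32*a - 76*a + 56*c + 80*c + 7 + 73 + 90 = 16*a^2 - 108*a + c*(136 - 32*a) + 170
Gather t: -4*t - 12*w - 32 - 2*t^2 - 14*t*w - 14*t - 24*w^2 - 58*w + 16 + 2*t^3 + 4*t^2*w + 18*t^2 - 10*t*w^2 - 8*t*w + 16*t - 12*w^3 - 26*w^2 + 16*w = 2*t^3 + t^2*(4*w + 16) + t*(-10*w^2 - 22*w - 2) - 12*w^3 - 50*w^2 - 54*w - 16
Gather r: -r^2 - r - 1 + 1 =-r^2 - r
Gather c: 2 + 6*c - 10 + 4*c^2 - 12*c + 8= 4*c^2 - 6*c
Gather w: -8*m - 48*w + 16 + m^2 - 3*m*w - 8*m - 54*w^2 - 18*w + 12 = m^2 - 16*m - 54*w^2 + w*(-3*m - 66) + 28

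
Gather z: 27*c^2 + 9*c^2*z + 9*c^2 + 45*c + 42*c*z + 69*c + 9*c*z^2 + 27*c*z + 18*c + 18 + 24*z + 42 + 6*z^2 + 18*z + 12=36*c^2 + 132*c + z^2*(9*c + 6) + z*(9*c^2 + 69*c + 42) + 72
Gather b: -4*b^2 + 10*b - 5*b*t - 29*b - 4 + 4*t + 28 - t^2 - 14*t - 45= -4*b^2 + b*(-5*t - 19) - t^2 - 10*t - 21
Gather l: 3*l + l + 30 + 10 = 4*l + 40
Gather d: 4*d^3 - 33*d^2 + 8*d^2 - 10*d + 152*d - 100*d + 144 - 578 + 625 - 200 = 4*d^3 - 25*d^2 + 42*d - 9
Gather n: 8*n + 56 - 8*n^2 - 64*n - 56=-8*n^2 - 56*n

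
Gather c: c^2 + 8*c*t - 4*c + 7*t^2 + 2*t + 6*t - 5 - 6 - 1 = c^2 + c*(8*t - 4) + 7*t^2 + 8*t - 12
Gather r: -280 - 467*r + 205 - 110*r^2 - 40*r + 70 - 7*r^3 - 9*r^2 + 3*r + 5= -7*r^3 - 119*r^2 - 504*r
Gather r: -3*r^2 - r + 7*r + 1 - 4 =-3*r^2 + 6*r - 3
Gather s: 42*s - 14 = 42*s - 14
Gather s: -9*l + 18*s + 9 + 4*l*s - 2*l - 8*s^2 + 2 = -11*l - 8*s^2 + s*(4*l + 18) + 11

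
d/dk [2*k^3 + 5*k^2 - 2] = 2*k*(3*k + 5)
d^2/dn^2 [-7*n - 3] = 0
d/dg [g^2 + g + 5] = 2*g + 1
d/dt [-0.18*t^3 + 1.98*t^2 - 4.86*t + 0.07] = -0.54*t^2 + 3.96*t - 4.86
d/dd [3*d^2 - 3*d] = 6*d - 3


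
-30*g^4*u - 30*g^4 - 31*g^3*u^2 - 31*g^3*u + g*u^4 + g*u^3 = (-6*g + u)*(g + u)*(5*g + u)*(g*u + g)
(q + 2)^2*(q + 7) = q^3 + 11*q^2 + 32*q + 28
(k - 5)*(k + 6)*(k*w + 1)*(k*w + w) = k^4*w^2 + 2*k^3*w^2 + k^3*w - 29*k^2*w^2 + 2*k^2*w - 30*k*w^2 - 29*k*w - 30*w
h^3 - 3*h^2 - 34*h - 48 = (h - 8)*(h + 2)*(h + 3)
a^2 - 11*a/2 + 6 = (a - 4)*(a - 3/2)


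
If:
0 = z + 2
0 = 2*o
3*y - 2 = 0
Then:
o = 0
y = 2/3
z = -2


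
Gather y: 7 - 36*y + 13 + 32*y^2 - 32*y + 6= 32*y^2 - 68*y + 26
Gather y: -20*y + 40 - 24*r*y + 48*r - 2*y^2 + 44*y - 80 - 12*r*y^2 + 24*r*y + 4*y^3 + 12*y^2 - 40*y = 48*r + 4*y^3 + y^2*(10 - 12*r) - 16*y - 40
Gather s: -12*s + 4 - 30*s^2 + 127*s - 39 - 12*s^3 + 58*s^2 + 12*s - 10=-12*s^3 + 28*s^2 + 127*s - 45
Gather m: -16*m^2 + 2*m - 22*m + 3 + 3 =-16*m^2 - 20*m + 6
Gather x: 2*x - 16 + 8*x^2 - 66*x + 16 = 8*x^2 - 64*x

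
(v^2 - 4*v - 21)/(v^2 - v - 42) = (v + 3)/(v + 6)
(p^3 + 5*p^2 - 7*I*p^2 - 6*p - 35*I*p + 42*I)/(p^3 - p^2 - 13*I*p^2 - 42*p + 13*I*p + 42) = (p + 6)/(p - 6*I)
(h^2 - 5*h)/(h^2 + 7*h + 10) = h*(h - 5)/(h^2 + 7*h + 10)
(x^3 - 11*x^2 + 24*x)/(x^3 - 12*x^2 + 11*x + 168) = x*(x - 3)/(x^2 - 4*x - 21)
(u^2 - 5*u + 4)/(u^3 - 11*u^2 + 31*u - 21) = (u - 4)/(u^2 - 10*u + 21)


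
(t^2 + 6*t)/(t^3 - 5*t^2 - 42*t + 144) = t/(t^2 - 11*t + 24)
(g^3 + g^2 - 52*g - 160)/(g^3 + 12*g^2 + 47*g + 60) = (g - 8)/(g + 3)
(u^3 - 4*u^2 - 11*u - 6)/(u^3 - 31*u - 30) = (u + 1)/(u + 5)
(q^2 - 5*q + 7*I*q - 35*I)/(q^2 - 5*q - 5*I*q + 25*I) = (q + 7*I)/(q - 5*I)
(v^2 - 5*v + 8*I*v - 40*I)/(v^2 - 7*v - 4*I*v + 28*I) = (v^2 + v*(-5 + 8*I) - 40*I)/(v^2 - v*(7 + 4*I) + 28*I)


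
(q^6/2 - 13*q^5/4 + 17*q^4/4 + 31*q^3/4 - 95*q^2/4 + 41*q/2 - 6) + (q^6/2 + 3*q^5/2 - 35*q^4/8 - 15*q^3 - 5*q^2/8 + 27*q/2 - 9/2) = q^6 - 7*q^5/4 - q^4/8 - 29*q^3/4 - 195*q^2/8 + 34*q - 21/2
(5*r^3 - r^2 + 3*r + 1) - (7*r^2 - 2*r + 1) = 5*r^3 - 8*r^2 + 5*r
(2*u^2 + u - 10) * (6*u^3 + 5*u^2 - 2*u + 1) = 12*u^5 + 16*u^4 - 59*u^3 - 50*u^2 + 21*u - 10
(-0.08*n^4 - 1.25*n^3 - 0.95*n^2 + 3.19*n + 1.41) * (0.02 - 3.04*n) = 0.2432*n^5 + 3.7984*n^4 + 2.863*n^3 - 9.7166*n^2 - 4.2226*n + 0.0282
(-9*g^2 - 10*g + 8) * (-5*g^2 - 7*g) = 45*g^4 + 113*g^3 + 30*g^2 - 56*g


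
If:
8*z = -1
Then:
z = -1/8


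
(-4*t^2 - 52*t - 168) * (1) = -4*t^2 - 52*t - 168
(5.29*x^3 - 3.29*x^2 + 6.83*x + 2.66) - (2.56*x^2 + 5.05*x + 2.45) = 5.29*x^3 - 5.85*x^2 + 1.78*x + 0.21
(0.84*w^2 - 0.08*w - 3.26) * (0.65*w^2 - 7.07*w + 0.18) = 0.546*w^4 - 5.9908*w^3 - 1.4022*w^2 + 23.0338*w - 0.5868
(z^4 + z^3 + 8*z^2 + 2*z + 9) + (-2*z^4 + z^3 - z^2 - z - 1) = -z^4 + 2*z^3 + 7*z^2 + z + 8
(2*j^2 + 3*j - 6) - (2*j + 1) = 2*j^2 + j - 7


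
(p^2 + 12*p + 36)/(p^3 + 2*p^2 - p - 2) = (p^2 + 12*p + 36)/(p^3 + 2*p^2 - p - 2)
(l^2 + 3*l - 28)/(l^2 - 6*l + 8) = (l + 7)/(l - 2)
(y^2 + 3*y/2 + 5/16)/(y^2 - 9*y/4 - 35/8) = (4*y + 1)/(2*(2*y - 7))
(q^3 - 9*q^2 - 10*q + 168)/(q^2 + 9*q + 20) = (q^2 - 13*q + 42)/(q + 5)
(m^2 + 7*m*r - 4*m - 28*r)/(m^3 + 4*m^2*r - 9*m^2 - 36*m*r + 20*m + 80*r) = (m + 7*r)/(m^2 + 4*m*r - 5*m - 20*r)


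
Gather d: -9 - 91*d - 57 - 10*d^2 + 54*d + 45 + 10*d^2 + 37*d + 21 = 0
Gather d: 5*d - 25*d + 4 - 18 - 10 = -20*d - 24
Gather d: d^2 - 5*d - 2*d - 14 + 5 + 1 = d^2 - 7*d - 8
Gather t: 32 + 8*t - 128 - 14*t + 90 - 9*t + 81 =75 - 15*t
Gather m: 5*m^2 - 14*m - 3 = 5*m^2 - 14*m - 3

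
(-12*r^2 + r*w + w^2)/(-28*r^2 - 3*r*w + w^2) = (3*r - w)/(7*r - w)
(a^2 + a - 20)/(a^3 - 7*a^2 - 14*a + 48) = (a^2 + a - 20)/(a^3 - 7*a^2 - 14*a + 48)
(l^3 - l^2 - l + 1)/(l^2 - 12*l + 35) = (l^3 - l^2 - l + 1)/(l^2 - 12*l + 35)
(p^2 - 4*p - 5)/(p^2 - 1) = (p - 5)/(p - 1)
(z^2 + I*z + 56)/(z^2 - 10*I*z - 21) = (z + 8*I)/(z - 3*I)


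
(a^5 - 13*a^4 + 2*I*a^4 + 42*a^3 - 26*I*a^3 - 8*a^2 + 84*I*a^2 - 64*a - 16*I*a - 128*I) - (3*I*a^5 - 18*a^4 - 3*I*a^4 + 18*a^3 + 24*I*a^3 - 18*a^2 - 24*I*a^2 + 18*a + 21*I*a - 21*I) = a^5 - 3*I*a^5 + 5*a^4 + 5*I*a^4 + 24*a^3 - 50*I*a^3 + 10*a^2 + 108*I*a^2 - 82*a - 37*I*a - 107*I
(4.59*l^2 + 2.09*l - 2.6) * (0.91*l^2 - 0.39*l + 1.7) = 4.1769*l^4 + 0.1118*l^3 + 4.6219*l^2 + 4.567*l - 4.42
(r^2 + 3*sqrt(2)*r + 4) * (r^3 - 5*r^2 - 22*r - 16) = r^5 - 5*r^4 + 3*sqrt(2)*r^4 - 15*sqrt(2)*r^3 - 18*r^3 - 66*sqrt(2)*r^2 - 36*r^2 - 88*r - 48*sqrt(2)*r - 64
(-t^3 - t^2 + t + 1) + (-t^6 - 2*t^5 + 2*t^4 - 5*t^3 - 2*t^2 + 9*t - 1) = -t^6 - 2*t^5 + 2*t^4 - 6*t^3 - 3*t^2 + 10*t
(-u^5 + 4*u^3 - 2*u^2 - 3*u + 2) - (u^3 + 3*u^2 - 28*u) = -u^5 + 3*u^3 - 5*u^2 + 25*u + 2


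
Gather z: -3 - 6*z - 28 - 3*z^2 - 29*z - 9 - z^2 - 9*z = -4*z^2 - 44*z - 40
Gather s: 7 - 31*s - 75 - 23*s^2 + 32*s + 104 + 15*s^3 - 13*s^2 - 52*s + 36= 15*s^3 - 36*s^2 - 51*s + 72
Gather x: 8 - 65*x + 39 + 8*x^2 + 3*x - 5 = 8*x^2 - 62*x + 42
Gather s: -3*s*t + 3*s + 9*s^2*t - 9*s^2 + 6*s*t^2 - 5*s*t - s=s^2*(9*t - 9) + s*(6*t^2 - 8*t + 2)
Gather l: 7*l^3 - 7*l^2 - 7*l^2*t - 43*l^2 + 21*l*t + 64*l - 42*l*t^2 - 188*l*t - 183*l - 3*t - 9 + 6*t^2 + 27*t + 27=7*l^3 + l^2*(-7*t - 50) + l*(-42*t^2 - 167*t - 119) + 6*t^2 + 24*t + 18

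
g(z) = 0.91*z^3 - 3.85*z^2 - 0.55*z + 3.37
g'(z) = 2.73*z^2 - 7.7*z - 0.55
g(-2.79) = -44.83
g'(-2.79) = 42.18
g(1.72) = -4.34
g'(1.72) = -5.72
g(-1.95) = -16.94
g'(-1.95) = 24.85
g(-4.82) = -185.33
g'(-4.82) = 99.99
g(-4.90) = -193.43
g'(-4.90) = 102.73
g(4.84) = 13.70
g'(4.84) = 26.13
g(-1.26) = -3.87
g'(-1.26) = 13.49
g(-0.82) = 0.73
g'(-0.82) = 7.60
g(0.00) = 3.37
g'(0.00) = -0.55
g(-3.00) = -54.20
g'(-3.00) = 47.12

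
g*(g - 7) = g^2 - 7*g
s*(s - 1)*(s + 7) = s^3 + 6*s^2 - 7*s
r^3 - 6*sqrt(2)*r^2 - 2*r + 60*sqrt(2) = (r - 5*sqrt(2))*(r - 3*sqrt(2))*(r + 2*sqrt(2))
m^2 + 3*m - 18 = (m - 3)*(m + 6)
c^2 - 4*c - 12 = (c - 6)*(c + 2)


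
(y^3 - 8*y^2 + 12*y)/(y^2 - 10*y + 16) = y*(y - 6)/(y - 8)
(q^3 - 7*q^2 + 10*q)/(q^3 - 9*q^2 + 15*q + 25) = q*(q - 2)/(q^2 - 4*q - 5)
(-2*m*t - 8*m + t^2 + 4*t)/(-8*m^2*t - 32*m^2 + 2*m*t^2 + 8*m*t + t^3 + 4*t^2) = 1/(4*m + t)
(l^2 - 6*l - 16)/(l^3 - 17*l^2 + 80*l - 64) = (l + 2)/(l^2 - 9*l + 8)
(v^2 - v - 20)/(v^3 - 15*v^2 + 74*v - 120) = (v + 4)/(v^2 - 10*v + 24)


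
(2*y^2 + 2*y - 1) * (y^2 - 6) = 2*y^4 + 2*y^3 - 13*y^2 - 12*y + 6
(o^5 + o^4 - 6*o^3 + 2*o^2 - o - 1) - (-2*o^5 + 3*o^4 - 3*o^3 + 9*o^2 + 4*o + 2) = 3*o^5 - 2*o^4 - 3*o^3 - 7*o^2 - 5*o - 3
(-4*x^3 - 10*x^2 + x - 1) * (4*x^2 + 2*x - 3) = -16*x^5 - 48*x^4 - 4*x^3 + 28*x^2 - 5*x + 3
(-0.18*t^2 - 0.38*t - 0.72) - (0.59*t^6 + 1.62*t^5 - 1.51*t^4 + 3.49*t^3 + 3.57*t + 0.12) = -0.59*t^6 - 1.62*t^5 + 1.51*t^4 - 3.49*t^3 - 0.18*t^2 - 3.95*t - 0.84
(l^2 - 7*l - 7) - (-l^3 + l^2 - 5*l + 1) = l^3 - 2*l - 8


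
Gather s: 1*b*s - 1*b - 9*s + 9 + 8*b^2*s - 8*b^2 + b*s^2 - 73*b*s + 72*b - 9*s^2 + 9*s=-8*b^2 + 71*b + s^2*(b - 9) + s*(8*b^2 - 72*b) + 9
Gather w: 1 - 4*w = 1 - 4*w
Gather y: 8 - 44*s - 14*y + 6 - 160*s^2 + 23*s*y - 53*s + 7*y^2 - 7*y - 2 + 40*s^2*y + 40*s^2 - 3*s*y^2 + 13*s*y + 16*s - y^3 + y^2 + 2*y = -120*s^2 - 81*s - y^3 + y^2*(8 - 3*s) + y*(40*s^2 + 36*s - 19) + 12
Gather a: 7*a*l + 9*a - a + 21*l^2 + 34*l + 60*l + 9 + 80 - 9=a*(7*l + 8) + 21*l^2 + 94*l + 80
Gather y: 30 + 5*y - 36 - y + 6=4*y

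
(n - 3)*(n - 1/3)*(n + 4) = n^3 + 2*n^2/3 - 37*n/3 + 4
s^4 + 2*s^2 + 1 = (s - I)*(s + I)*(-I*s + 1)*(I*s + 1)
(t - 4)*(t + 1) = t^2 - 3*t - 4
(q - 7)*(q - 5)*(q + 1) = q^3 - 11*q^2 + 23*q + 35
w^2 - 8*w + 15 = (w - 5)*(w - 3)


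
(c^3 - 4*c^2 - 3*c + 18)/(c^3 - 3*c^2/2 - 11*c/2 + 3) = 2*(c - 3)/(2*c - 1)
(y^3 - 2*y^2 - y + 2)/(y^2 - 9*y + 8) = (y^2 - y - 2)/(y - 8)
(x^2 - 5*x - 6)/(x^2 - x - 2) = (x - 6)/(x - 2)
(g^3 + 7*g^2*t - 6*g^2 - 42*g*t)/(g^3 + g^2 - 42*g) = (g + 7*t)/(g + 7)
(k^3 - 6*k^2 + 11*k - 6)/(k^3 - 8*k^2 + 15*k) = (k^2 - 3*k + 2)/(k*(k - 5))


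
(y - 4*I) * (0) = 0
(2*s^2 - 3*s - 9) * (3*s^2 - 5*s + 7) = 6*s^4 - 19*s^3 + 2*s^2 + 24*s - 63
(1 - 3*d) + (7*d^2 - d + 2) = 7*d^2 - 4*d + 3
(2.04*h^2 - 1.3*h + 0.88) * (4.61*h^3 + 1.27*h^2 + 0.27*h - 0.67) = 9.4044*h^5 - 3.4022*h^4 + 2.9566*h^3 - 0.6002*h^2 + 1.1086*h - 0.5896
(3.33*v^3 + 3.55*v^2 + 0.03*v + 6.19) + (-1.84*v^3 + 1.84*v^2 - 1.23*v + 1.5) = 1.49*v^3 + 5.39*v^2 - 1.2*v + 7.69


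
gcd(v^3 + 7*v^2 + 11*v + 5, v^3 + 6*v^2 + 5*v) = v^2 + 6*v + 5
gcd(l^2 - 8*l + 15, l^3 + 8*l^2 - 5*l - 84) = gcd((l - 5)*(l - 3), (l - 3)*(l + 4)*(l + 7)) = l - 3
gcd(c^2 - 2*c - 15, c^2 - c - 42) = 1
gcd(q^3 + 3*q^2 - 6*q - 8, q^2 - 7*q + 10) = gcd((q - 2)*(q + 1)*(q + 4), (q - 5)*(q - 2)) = q - 2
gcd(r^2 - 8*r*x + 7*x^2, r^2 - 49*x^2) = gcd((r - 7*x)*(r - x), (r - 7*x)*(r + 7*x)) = -r + 7*x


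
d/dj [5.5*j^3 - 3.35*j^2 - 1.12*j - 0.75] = 16.5*j^2 - 6.7*j - 1.12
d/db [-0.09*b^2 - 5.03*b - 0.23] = -0.18*b - 5.03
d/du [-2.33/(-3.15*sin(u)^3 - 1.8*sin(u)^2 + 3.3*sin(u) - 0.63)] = (-22.0185*sin(u)^2 - 8.388*sin(u) + 7.689)*cos(u)/(3.15*sin(u)^3 + 1.8*sin(u)^2 - 3.3*sin(u) + 0.63)^2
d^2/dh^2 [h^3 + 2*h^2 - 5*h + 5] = 6*h + 4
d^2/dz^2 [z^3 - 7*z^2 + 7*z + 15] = 6*z - 14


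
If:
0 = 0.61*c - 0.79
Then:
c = 1.30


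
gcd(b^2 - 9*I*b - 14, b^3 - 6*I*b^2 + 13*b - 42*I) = b^2 - 9*I*b - 14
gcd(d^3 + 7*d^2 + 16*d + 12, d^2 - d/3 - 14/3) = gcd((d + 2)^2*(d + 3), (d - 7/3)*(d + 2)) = d + 2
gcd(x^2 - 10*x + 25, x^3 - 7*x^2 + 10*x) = x - 5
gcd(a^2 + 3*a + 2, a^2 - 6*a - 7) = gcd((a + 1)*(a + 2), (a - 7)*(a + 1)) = a + 1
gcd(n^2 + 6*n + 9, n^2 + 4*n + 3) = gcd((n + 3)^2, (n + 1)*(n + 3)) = n + 3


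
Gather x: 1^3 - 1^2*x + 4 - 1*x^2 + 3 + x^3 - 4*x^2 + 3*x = x^3 - 5*x^2 + 2*x + 8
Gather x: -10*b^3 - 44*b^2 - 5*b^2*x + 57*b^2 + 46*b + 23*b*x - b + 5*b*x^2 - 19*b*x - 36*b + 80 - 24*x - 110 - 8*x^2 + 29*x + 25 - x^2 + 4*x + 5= -10*b^3 + 13*b^2 + 9*b + x^2*(5*b - 9) + x*(-5*b^2 + 4*b + 9)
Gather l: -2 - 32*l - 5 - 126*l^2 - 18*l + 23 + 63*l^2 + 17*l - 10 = -63*l^2 - 33*l + 6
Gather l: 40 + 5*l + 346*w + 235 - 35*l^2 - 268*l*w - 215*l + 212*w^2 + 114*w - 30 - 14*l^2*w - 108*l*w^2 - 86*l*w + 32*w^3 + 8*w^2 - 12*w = l^2*(-14*w - 35) + l*(-108*w^2 - 354*w - 210) + 32*w^3 + 220*w^2 + 448*w + 245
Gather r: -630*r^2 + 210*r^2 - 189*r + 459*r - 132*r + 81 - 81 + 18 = -420*r^2 + 138*r + 18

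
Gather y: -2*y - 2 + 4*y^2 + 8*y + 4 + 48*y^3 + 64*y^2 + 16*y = 48*y^3 + 68*y^2 + 22*y + 2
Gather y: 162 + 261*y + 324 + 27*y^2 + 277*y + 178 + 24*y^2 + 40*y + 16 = 51*y^2 + 578*y + 680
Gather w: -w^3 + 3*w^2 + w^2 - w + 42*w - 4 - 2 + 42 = -w^3 + 4*w^2 + 41*w + 36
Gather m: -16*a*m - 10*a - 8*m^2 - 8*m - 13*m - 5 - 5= -10*a - 8*m^2 + m*(-16*a - 21) - 10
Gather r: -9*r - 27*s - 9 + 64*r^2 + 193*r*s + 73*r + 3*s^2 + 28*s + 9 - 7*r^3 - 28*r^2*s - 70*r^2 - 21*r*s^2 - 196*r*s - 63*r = -7*r^3 + r^2*(-28*s - 6) + r*(-21*s^2 - 3*s + 1) + 3*s^2 + s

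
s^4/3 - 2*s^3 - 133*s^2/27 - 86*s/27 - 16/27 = (s/3 + 1/3)*(s - 8)*(s + 1/3)*(s + 2/3)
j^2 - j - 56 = (j - 8)*(j + 7)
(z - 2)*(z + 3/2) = z^2 - z/2 - 3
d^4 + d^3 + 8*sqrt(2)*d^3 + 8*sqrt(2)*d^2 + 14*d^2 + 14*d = d*(d + 1)*(d + sqrt(2))*(d + 7*sqrt(2))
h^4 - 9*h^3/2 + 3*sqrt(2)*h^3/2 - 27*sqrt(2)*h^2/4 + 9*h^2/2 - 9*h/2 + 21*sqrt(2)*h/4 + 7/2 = (h - 7/2)*(h - 1)*(h + sqrt(2)/2)*(h + sqrt(2))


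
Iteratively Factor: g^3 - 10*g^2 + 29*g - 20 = (g - 5)*(g^2 - 5*g + 4) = (g - 5)*(g - 1)*(g - 4)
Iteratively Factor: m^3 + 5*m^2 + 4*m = (m + 1)*(m^2 + 4*m) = m*(m + 1)*(m + 4)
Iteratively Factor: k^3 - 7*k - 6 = (k + 1)*(k^2 - k - 6) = (k - 3)*(k + 1)*(k + 2)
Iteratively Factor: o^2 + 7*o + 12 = (o + 3)*(o + 4)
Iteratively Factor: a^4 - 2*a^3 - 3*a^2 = (a)*(a^3 - 2*a^2 - 3*a) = a*(a - 3)*(a^2 + a) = a^2*(a - 3)*(a + 1)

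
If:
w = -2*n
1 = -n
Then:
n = -1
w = 2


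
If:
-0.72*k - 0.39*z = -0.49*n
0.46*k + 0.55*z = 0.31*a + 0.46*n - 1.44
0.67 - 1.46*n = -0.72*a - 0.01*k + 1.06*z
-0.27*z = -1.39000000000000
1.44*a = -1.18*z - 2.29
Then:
No Solution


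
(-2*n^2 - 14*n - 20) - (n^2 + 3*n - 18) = -3*n^2 - 17*n - 2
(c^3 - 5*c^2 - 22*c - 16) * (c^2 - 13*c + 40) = c^5 - 18*c^4 + 83*c^3 + 70*c^2 - 672*c - 640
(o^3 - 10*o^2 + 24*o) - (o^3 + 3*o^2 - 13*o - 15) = -13*o^2 + 37*o + 15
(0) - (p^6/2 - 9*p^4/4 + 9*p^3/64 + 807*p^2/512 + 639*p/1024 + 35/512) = -p^6/2 + 9*p^4/4 - 9*p^3/64 - 807*p^2/512 - 639*p/1024 - 35/512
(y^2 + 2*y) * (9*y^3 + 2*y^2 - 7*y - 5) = 9*y^5 + 20*y^4 - 3*y^3 - 19*y^2 - 10*y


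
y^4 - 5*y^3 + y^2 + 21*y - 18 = (y - 3)^2*(y - 1)*(y + 2)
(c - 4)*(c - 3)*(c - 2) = c^3 - 9*c^2 + 26*c - 24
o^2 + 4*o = o*(o + 4)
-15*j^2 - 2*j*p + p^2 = (-5*j + p)*(3*j + p)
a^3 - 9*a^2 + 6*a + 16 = (a - 8)*(a - 2)*(a + 1)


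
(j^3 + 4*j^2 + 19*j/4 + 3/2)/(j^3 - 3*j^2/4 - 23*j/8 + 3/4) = 2*(2*j^2 + 5*j + 2)/(4*j^2 - 9*j + 2)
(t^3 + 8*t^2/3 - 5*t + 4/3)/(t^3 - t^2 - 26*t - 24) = (3*t^2 - 4*t + 1)/(3*(t^2 - 5*t - 6))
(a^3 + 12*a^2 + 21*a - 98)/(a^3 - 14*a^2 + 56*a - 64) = (a^2 + 14*a + 49)/(a^2 - 12*a + 32)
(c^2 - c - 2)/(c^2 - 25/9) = 9*(c^2 - c - 2)/(9*c^2 - 25)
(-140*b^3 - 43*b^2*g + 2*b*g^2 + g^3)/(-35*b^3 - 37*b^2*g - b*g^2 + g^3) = (4*b + g)/(b + g)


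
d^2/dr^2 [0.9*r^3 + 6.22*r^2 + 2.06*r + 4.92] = 5.4*r + 12.44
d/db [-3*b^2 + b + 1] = 1 - 6*b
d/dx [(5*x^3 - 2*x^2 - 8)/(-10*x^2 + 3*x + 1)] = (-50*x^4 + 30*x^3 + 9*x^2 - 164*x + 24)/(100*x^4 - 60*x^3 - 11*x^2 + 6*x + 1)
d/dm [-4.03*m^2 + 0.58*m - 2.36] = 0.58 - 8.06*m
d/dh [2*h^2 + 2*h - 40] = 4*h + 2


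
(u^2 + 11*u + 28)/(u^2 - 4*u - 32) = (u + 7)/(u - 8)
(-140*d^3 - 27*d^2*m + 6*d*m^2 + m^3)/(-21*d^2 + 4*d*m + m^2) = (20*d^2 + d*m - m^2)/(3*d - m)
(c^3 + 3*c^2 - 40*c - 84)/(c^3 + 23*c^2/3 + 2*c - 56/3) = 3*(c - 6)/(3*c - 4)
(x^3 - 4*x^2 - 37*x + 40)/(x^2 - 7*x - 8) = (x^2 + 4*x - 5)/(x + 1)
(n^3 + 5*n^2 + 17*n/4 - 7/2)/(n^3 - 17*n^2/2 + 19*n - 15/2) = (n^2 + 11*n/2 + 7)/(n^2 - 8*n + 15)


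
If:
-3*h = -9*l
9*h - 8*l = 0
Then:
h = 0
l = 0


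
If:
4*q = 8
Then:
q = 2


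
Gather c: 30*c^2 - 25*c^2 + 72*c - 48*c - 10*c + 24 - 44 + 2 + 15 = 5*c^2 + 14*c - 3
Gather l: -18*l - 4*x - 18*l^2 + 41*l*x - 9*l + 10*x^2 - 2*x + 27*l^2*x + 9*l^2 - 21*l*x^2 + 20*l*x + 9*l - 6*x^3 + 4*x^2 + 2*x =l^2*(27*x - 9) + l*(-21*x^2 + 61*x - 18) - 6*x^3 + 14*x^2 - 4*x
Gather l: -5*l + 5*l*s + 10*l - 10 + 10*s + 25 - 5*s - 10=l*(5*s + 5) + 5*s + 5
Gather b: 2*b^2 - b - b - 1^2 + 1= 2*b^2 - 2*b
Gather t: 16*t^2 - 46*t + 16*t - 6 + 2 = 16*t^2 - 30*t - 4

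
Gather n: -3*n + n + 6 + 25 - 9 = 22 - 2*n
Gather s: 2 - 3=-1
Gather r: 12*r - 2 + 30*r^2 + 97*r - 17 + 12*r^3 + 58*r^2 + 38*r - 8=12*r^3 + 88*r^2 + 147*r - 27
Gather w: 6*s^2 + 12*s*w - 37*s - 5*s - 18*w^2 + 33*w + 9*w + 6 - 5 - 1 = 6*s^2 - 42*s - 18*w^2 + w*(12*s + 42)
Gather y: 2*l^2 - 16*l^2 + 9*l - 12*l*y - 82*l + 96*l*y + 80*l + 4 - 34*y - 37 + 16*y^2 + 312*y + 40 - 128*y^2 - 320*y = -14*l^2 + 7*l - 112*y^2 + y*(84*l - 42) + 7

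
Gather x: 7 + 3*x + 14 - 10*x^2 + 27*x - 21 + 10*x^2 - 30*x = 0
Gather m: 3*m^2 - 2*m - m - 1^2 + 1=3*m^2 - 3*m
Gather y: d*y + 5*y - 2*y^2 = -2*y^2 + y*(d + 5)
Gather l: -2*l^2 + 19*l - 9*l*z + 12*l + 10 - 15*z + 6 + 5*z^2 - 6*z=-2*l^2 + l*(31 - 9*z) + 5*z^2 - 21*z + 16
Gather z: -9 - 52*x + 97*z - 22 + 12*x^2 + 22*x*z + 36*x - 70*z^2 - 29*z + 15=12*x^2 - 16*x - 70*z^2 + z*(22*x + 68) - 16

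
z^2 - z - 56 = (z - 8)*(z + 7)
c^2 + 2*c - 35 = (c - 5)*(c + 7)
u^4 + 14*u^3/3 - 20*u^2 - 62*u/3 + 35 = (u - 3)*(u - 1)*(u + 5/3)*(u + 7)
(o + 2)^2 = o^2 + 4*o + 4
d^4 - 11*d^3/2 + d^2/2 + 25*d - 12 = (d - 4)*(d - 3)*(d - 1/2)*(d + 2)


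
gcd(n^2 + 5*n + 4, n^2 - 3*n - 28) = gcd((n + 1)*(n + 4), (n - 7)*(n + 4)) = n + 4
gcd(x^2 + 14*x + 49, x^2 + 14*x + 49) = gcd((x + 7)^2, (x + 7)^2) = x^2 + 14*x + 49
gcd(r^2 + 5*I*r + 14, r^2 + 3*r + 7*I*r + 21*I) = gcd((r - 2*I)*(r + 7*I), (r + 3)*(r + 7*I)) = r + 7*I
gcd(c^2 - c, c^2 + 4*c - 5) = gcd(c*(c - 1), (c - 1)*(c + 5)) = c - 1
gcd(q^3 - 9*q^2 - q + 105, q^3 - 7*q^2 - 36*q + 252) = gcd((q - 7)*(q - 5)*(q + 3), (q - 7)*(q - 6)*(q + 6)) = q - 7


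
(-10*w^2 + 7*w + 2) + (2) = -10*w^2 + 7*w + 4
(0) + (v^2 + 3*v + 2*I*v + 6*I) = v^2 + 3*v + 2*I*v + 6*I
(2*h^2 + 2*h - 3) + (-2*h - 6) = 2*h^2 - 9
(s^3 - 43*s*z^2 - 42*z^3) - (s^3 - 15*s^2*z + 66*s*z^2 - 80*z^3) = 15*s^2*z - 109*s*z^2 + 38*z^3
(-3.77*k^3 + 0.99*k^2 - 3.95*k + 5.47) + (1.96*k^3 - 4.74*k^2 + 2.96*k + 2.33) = -1.81*k^3 - 3.75*k^2 - 0.99*k + 7.8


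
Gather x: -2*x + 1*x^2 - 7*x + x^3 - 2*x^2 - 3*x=x^3 - x^2 - 12*x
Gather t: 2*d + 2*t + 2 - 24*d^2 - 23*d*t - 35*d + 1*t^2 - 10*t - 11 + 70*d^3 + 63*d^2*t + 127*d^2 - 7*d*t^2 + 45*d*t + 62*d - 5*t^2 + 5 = 70*d^3 + 103*d^2 + 29*d + t^2*(-7*d - 4) + t*(63*d^2 + 22*d - 8) - 4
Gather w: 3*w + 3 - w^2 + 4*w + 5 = -w^2 + 7*w + 8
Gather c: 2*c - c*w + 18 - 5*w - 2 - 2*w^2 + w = c*(2 - w) - 2*w^2 - 4*w + 16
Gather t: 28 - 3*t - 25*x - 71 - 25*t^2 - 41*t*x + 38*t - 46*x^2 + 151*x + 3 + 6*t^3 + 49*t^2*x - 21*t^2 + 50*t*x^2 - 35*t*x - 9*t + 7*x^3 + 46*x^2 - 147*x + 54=6*t^3 + t^2*(49*x - 46) + t*(50*x^2 - 76*x + 26) + 7*x^3 - 21*x + 14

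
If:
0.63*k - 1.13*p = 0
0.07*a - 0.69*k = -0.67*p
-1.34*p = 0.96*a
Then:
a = 0.00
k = 0.00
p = 0.00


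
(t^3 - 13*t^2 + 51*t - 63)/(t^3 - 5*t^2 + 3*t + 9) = (t - 7)/(t + 1)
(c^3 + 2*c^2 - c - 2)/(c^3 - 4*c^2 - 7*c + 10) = (c + 1)/(c - 5)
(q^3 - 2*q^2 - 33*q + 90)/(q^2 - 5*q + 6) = (q^2 + q - 30)/(q - 2)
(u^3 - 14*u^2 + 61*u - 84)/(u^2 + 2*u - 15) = (u^2 - 11*u + 28)/(u + 5)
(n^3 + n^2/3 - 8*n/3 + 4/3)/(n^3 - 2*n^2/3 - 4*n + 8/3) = (n - 1)/(n - 2)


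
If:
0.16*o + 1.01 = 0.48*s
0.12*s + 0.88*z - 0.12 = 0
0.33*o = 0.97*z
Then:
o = -0.39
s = 1.97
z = -0.13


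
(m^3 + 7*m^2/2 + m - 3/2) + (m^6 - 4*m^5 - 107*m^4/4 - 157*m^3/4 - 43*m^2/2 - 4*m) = m^6 - 4*m^5 - 107*m^4/4 - 153*m^3/4 - 18*m^2 - 3*m - 3/2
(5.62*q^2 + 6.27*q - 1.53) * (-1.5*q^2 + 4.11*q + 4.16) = -8.43*q^4 + 13.6932*q^3 + 51.4439*q^2 + 19.7949*q - 6.3648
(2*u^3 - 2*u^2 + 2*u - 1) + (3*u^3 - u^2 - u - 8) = 5*u^3 - 3*u^2 + u - 9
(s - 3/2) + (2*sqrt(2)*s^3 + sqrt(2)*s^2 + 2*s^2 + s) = 2*sqrt(2)*s^3 + sqrt(2)*s^2 + 2*s^2 + 2*s - 3/2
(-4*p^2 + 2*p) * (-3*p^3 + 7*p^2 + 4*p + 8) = 12*p^5 - 34*p^4 - 2*p^3 - 24*p^2 + 16*p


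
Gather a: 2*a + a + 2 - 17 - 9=3*a - 24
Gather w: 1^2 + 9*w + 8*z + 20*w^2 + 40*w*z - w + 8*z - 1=20*w^2 + w*(40*z + 8) + 16*z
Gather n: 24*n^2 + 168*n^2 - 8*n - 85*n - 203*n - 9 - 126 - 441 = 192*n^2 - 296*n - 576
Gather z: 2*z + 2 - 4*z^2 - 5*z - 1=-4*z^2 - 3*z + 1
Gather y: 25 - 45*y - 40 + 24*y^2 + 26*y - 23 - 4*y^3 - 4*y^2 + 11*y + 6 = -4*y^3 + 20*y^2 - 8*y - 32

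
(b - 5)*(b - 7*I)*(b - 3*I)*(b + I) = b^4 - 5*b^3 - 9*I*b^3 - 11*b^2 + 45*I*b^2 + 55*b - 21*I*b + 105*I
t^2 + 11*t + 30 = (t + 5)*(t + 6)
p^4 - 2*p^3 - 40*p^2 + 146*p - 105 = (p - 5)*(p - 3)*(p - 1)*(p + 7)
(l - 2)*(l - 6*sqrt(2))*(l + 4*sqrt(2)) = l^3 - 2*sqrt(2)*l^2 - 2*l^2 - 48*l + 4*sqrt(2)*l + 96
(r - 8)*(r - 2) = r^2 - 10*r + 16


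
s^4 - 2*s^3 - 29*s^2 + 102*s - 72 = (s - 4)*(s - 3)*(s - 1)*(s + 6)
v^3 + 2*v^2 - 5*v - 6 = (v - 2)*(v + 1)*(v + 3)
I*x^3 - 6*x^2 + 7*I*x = x*(x + 7*I)*(I*x + 1)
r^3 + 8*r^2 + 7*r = r*(r + 1)*(r + 7)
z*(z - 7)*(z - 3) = z^3 - 10*z^2 + 21*z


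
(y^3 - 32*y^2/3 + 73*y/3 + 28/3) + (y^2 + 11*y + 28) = y^3 - 29*y^2/3 + 106*y/3 + 112/3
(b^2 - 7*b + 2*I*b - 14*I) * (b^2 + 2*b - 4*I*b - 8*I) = b^4 - 5*b^3 - 2*I*b^3 - 6*b^2 + 10*I*b^2 - 40*b + 28*I*b - 112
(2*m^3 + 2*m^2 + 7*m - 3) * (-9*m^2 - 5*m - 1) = -18*m^5 - 28*m^4 - 75*m^3 - 10*m^2 + 8*m + 3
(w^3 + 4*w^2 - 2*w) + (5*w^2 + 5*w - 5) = w^3 + 9*w^2 + 3*w - 5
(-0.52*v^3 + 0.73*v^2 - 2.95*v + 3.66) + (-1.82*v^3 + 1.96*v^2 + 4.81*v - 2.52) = -2.34*v^3 + 2.69*v^2 + 1.86*v + 1.14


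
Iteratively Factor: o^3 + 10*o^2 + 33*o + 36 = (o + 4)*(o^2 + 6*o + 9) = (o + 3)*(o + 4)*(o + 3)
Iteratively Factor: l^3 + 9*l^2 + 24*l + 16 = (l + 4)*(l^2 + 5*l + 4) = (l + 1)*(l + 4)*(l + 4)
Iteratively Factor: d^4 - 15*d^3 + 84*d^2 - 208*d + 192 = (d - 4)*(d^3 - 11*d^2 + 40*d - 48) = (d - 4)^2*(d^2 - 7*d + 12) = (d - 4)^2*(d - 3)*(d - 4)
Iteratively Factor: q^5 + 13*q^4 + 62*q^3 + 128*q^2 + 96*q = (q + 4)*(q^4 + 9*q^3 + 26*q^2 + 24*q) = q*(q + 4)*(q^3 + 9*q^2 + 26*q + 24) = q*(q + 4)^2*(q^2 + 5*q + 6) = q*(q + 3)*(q + 4)^2*(q + 2)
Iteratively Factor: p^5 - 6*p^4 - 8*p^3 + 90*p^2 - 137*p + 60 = (p + 4)*(p^4 - 10*p^3 + 32*p^2 - 38*p + 15) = (p - 1)*(p + 4)*(p^3 - 9*p^2 + 23*p - 15) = (p - 5)*(p - 1)*(p + 4)*(p^2 - 4*p + 3) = (p - 5)*(p - 3)*(p - 1)*(p + 4)*(p - 1)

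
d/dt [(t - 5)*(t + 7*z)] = 2*t + 7*z - 5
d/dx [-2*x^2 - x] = -4*x - 1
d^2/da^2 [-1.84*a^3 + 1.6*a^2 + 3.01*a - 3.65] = 3.2 - 11.04*a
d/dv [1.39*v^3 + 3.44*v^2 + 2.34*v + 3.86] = 4.17*v^2 + 6.88*v + 2.34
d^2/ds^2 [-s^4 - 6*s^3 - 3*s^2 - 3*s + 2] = -12*s^2 - 36*s - 6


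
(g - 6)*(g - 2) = g^2 - 8*g + 12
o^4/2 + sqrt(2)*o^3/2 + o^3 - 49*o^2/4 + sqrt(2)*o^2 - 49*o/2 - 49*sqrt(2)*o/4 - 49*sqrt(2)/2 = (o/2 + 1)*(o - 7*sqrt(2)/2)*(o + sqrt(2))*(o + 7*sqrt(2)/2)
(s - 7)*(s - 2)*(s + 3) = s^3 - 6*s^2 - 13*s + 42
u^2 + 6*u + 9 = (u + 3)^2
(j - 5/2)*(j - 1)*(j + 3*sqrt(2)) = j^3 - 7*j^2/2 + 3*sqrt(2)*j^2 - 21*sqrt(2)*j/2 + 5*j/2 + 15*sqrt(2)/2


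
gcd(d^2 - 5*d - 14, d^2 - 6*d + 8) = 1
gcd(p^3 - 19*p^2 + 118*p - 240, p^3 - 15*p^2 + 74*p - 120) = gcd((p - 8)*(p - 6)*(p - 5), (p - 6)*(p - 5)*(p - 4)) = p^2 - 11*p + 30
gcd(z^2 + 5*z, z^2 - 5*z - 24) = 1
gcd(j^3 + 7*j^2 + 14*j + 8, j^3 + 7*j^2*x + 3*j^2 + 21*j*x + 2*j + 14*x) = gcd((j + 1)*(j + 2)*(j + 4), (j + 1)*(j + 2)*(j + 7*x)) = j^2 + 3*j + 2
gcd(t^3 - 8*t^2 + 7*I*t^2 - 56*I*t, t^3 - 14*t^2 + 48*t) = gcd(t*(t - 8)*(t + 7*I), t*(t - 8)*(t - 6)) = t^2 - 8*t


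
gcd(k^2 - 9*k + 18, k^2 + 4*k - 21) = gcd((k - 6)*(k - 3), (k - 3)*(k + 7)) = k - 3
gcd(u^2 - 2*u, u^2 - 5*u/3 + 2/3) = 1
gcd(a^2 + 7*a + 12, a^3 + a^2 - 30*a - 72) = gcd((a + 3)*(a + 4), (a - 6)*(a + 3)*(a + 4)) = a^2 + 7*a + 12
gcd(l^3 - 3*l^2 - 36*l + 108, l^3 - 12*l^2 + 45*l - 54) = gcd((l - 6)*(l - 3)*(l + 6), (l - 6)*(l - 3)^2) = l^2 - 9*l + 18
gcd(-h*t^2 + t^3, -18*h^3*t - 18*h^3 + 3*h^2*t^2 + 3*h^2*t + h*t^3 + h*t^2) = 1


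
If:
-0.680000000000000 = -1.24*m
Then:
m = 0.55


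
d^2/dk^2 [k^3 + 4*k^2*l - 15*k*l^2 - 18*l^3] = 6*k + 8*l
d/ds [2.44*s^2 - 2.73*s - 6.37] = 4.88*s - 2.73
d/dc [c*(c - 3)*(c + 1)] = 3*c^2 - 4*c - 3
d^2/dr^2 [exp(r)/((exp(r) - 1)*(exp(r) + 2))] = (exp(4*r) - exp(3*r) + 12*exp(2*r) + 2*exp(r) + 4)*exp(r)/(exp(6*r) + 3*exp(5*r) - 3*exp(4*r) - 11*exp(3*r) + 6*exp(2*r) + 12*exp(r) - 8)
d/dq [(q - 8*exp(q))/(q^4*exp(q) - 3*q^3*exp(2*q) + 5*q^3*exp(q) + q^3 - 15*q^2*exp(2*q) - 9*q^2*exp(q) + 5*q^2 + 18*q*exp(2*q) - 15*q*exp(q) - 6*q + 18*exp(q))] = ((1 - 8*exp(q))*(q^4*exp(q) - 3*q^3*exp(2*q) + 5*q^3*exp(q) + q^3 - 15*q^2*exp(2*q) - 9*q^2*exp(q) + 5*q^2 + 18*q*exp(2*q) - 15*q*exp(q) - 6*q + 18*exp(q)) - (q - 8*exp(q))*(q^4*exp(q) - 6*q^3*exp(2*q) + 9*q^3*exp(q) - 39*q^2*exp(2*q) + 6*q^2*exp(q) + 3*q^2 + 6*q*exp(2*q) - 33*q*exp(q) + 10*q + 18*exp(2*q) + 3*exp(q) - 6))/(q^4*exp(q) - 3*q^3*exp(2*q) + 5*q^3*exp(q) + q^3 - 15*q^2*exp(2*q) - 9*q^2*exp(q) + 5*q^2 + 18*q*exp(2*q) - 15*q*exp(q) - 6*q + 18*exp(q))^2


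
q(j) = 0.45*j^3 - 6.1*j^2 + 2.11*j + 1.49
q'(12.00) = 50.11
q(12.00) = -73.99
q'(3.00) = -22.34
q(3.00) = -34.93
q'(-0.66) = 10.75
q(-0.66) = -2.69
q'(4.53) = -25.45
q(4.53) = -72.30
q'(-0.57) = 9.50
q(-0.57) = -1.78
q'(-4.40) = 81.93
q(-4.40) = -164.22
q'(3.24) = -23.25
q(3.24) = -40.40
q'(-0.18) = 4.35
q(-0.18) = 0.91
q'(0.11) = 0.78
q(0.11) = 1.65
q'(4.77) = -25.37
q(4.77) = -78.40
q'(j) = 1.35*j^2 - 12.2*j + 2.11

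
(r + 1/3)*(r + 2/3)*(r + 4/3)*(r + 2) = r^4 + 13*r^3/3 + 56*r^2/9 + 92*r/27 + 16/27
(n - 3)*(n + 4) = n^2 + n - 12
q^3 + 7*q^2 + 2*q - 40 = (q - 2)*(q + 4)*(q + 5)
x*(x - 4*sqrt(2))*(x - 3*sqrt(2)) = x^3 - 7*sqrt(2)*x^2 + 24*x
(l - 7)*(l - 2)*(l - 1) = l^3 - 10*l^2 + 23*l - 14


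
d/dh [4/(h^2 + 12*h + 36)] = 8*(-h - 6)/(h^2 + 12*h + 36)^2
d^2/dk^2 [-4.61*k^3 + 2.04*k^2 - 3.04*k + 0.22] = 4.08 - 27.66*k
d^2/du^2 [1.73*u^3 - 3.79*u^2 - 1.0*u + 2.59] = 10.38*u - 7.58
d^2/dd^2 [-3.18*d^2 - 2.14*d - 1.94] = -6.36000000000000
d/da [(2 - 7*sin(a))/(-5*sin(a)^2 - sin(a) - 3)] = (-35*sin(a)^2 + 20*sin(a) + 23)*cos(a)/(5*sin(a)^2 + sin(a) + 3)^2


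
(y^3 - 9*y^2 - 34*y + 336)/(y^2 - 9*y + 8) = (y^2 - y - 42)/(y - 1)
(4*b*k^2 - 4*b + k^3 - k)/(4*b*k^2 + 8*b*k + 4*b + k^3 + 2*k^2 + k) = (k - 1)/(k + 1)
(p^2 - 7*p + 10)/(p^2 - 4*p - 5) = (p - 2)/(p + 1)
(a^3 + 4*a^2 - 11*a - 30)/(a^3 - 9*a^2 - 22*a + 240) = (a^2 - a - 6)/(a^2 - 14*a + 48)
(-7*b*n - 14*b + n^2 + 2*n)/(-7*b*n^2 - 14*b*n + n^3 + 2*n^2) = 1/n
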